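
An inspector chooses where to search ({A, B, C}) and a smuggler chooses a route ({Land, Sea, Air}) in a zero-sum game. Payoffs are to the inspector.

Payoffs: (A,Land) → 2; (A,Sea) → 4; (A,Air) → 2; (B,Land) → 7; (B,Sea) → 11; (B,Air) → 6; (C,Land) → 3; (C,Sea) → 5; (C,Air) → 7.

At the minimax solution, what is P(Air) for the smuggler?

4/5

Row minima: A → 2, B → 6, C → 3; maximin = 6.
Column maxima: Land → 7, Sea → 11, Air → 7; minimax = 7.
6 ≠ 7, so there is no saddle point; optimal play is mixed.
A is strictly dominated by B, so the inspector never plays it.
Sea is strictly dominated by Land (it gives the inspector strictly more in every row), so the smuggler never plays it.
On the remaining 2×2 (B, C vs Land, Air):
Let the inspector play B with probability p. Expected payoff against Land: 7p + 3(1−p) = 4p + 3; against Air: 6p + 7(1−p) = −p + 7.
Setting these equal: 4p + 3 = −p + 7 ⇒ 5p = 4 ⇒ p = 4/5, and the value is (4)·(4/5) + 3 = 31/5.
For the smuggler: with q = P(Land), equating B's and C's payoffs gives q + 6 = −4q + 7 ⇒ q = 1/5.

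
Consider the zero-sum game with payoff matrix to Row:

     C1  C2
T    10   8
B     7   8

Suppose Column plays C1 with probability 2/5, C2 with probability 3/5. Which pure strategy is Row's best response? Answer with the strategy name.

T

Expected payoff of T: (2/5)·10 + (3/5)·8 = 44/5.
Expected payoff of B: (2/5)·7 + (3/5)·8 = 38/5.
The largest is 44/5, so Row's best response is T.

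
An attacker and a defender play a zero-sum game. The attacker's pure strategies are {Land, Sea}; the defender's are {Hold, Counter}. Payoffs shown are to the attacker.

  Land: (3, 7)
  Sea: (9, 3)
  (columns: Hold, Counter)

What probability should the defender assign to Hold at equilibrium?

2/5

Row minima: Land → 3, Sea → 3; maximin = 3.
Column maxima: Hold → 9, Counter → 7; minimax = 7.
3 ≠ 7, so there is no saddle point; optimal play is mixed.
Let the attacker play Land with probability p. Expected payoff against Hold: 3p + 9(1−p) = −6p + 9; against Counter: 7p + 3(1−p) = 4p + 3.
Setting these equal: −6p + 9 = 4p + 3 ⇒ −10p = -6 ⇒ p = 3/5, and the value is (-6)·(3/5) + 9 = 27/5.
For the defender: with q = P(Hold), equating Land's and Sea's payoffs gives −4q + 7 = 6q + 3 ⇒ q = 2/5.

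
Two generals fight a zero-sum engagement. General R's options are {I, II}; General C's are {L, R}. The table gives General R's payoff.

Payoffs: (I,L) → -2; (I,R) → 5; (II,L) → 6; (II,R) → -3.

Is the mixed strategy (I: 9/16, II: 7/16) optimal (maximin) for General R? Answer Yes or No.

Yes

Against L this mix gives (9/16)·(-2) + (7/16)·6 = 3/2.
Against R this mix gives (9/16)·5 + (7/16)·(-3) = 3/2.
All of General C's active replies (L, R) yield 3/2, and no column does worse for General R. The mix makes General C indifferent and guarantees 3/2, so it is optimal.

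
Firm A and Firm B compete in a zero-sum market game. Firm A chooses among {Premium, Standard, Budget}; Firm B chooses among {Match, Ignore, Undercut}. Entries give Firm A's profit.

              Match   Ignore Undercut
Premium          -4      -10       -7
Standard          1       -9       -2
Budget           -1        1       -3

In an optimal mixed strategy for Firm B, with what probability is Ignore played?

1/11

Row minima: Premium → -10, Standard → -9, Budget → -3; maximin = -3.
Column maxima: Match → 1, Ignore → 1, Undercut → -2; minimax = -2.
-3 ≠ -2, so there is no saddle point; optimal play is mixed.
Premium is strictly dominated by Standard, so Firm A never plays it.
Match is strictly dominated by Undercut (it gives Firm A strictly more in every row), so Firm B never plays it.
On the remaining 2×2 (Standard, Budget vs Ignore, Undercut):
Let Firm A play Standard with probability p. Expected payoff against Ignore: (-9)p + 1(1−p) = −10p + 1; against Undercut: (-2)p + (-3)(1−p) = p − 3.
Setting these equal: −10p + 1 = p − 3 ⇒ −11p = -4 ⇒ p = 4/11, and the value is (-10)·(4/11) + 1 = -29/11.
For Firm B: with q = P(Ignore), equating Standard's and Budget's payoffs gives −7q − 2 = 4q − 3 ⇒ q = 1/11.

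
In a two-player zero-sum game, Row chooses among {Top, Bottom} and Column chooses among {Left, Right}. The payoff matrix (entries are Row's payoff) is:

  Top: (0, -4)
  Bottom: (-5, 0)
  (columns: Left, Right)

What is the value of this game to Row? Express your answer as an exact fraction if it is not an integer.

-20/9

Row minima: Top → -4, Bottom → -5; maximin = -4.
Column maxima: Left → 0, Right → 0; minimax = 0.
-4 ≠ 0, so there is no saddle point; optimal play is mixed.
Let Row play Top with probability p. Expected payoff against Left: 0p + (-5)(1−p) = 5p − 5; against Right: (-4)p + 0(1−p) = −4p.
Setting these equal: 5p − 5 = −4p ⇒ 9p = 5 ⇒ p = 5/9, and the value is (5)·(5/9) − 5 = -20/9.
For Column: with q = P(Left), equating Top's and Bottom's payoffs gives 4q − 4 = −5q ⇒ q = 4/9.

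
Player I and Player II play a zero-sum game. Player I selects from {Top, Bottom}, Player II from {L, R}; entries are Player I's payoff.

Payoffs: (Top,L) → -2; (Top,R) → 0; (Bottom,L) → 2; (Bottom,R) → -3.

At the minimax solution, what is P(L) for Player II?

3/7

Row minima: Top → -2, Bottom → -3; maximin = -2.
Column maxima: L → 2, R → 0; minimax = 0.
-2 ≠ 0, so there is no saddle point; optimal play is mixed.
Let Player I play Top with probability p. Expected payoff against L: (-2)p + 2(1−p) = −4p + 2; against R: 0p + (-3)(1−p) = 3p − 3.
Setting these equal: −4p + 2 = 3p − 3 ⇒ −7p = -5 ⇒ p = 5/7, and the value is (-4)·(5/7) + 2 = -6/7.
For Player II: with q = P(L), equating Top's and Bottom's payoffs gives −2q = 5q − 3 ⇒ q = 3/7.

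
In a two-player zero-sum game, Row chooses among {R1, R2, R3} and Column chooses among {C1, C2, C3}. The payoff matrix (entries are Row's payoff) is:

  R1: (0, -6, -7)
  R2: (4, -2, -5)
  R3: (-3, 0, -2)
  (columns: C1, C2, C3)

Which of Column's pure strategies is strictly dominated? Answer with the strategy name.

C3 holds Row's payoff strictly below C2 in every row: -7 < -6, -5 < -2, -2 < 0.
So C2 is strictly dominated for Column.

C2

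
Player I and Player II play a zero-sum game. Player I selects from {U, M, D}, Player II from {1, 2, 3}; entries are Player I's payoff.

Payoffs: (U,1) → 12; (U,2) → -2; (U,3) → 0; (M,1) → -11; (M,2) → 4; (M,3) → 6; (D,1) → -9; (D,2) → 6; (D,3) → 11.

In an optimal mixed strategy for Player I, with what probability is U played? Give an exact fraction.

Row minima: U → -2, M → -11, D → -9; maximin = -2.
Column maxima: 1 → 12, 2 → 6, 3 → 11; minimax = 6.
-2 ≠ 6, so there is no saddle point; optimal play is mixed.
M is strictly dominated by D, so Player I never plays it.
3 is strictly dominated by 2 (it gives Player I strictly more in every row), so Player II never plays it.
On the remaining 2×2 (U, D vs 1, 2):
Let Player I play U with probability p. Expected payoff against 1: 12p + (-9)(1−p) = 21p − 9; against 2: (-2)p + 6(1−p) = −8p + 6.
Setting these equal: 21p − 9 = −8p + 6 ⇒ 29p = 15 ⇒ p = 15/29, and the value is (21)·(15/29) − 9 = 54/29.
For Player II: with q = P(1), equating U's and D's payoffs gives 14q − 2 = −15q + 6 ⇒ q = 8/29.

15/29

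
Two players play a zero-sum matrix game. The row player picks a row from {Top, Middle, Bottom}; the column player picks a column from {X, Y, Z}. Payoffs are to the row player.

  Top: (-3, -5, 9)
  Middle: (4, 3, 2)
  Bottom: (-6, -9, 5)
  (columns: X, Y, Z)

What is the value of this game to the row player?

Row minima: Top → -5, Middle → 2, Bottom → -9; maximin = 2.
Column maxima: X → 4, Y → 3, Z → 9; minimax = 3.
2 ≠ 3, so there is no saddle point; optimal play is mixed.
Bottom is strictly dominated by Top, so the row player never plays it.
X is strictly dominated by Y (it gives the row player strictly more in every row), so the column player never plays it.
On the remaining 2×2 (Top, Middle vs Y, Z):
Let the row player play Top with probability p. Expected payoff against Y: (-5)p + 3(1−p) = −8p + 3; against Z: 9p + 2(1−p) = 7p + 2.
Setting these equal: −8p + 3 = 7p + 2 ⇒ −15p = -1 ⇒ p = 1/15, and the value is (-8)·(1/15) + 3 = 37/15.
For the column player: with q = P(Y), equating Top's and Middle's payoffs gives −14q + 9 = q + 2 ⇒ q = 7/15.

37/15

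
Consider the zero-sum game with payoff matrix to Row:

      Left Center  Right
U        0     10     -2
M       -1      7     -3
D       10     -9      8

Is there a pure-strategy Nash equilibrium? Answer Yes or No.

Row minima: U → -2, M → -3, D → -9; maximin = -2.
Column maxima: Left → 10, Center → 10, Right → 8; minimax = 8.
-2 ≠ 8, so no pure-strategy equilibrium exists.

No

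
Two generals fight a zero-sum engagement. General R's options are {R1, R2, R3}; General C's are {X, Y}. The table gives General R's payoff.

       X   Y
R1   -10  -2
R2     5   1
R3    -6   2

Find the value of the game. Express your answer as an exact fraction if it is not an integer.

4/3

Row minima: R1 → -10, R2 → 1, R3 → -6; maximin = 1.
Column maxima: X → 5, Y → 2; minimax = 2.
1 ≠ 2, so there is no saddle point; optimal play is mixed.
R1 is strictly dominated by R2, so General R never plays it.
On the remaining 2×2 (R2, R3 vs X, Y):
Let General R play R2 with probability p. Expected payoff against X: 5p + (-6)(1−p) = 11p − 6; against Y: 1p + 2(1−p) = −p + 2.
Setting these equal: 11p − 6 = −p + 2 ⇒ 12p = 8 ⇒ p = 2/3, and the value is (11)·(2/3) − 6 = 4/3.
For General C: with q = P(X), equating R2's and R3's payoffs gives 4q + 1 = −8q + 2 ⇒ q = 1/12.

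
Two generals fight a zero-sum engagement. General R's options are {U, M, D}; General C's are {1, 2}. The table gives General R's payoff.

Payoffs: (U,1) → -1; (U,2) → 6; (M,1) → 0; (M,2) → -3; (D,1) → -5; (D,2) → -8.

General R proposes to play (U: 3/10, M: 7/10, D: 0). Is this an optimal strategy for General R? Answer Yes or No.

Against 1 this mix gives (3/10)·(-1) + (7/10)·0 = -3/10.
Against 2 this mix gives (3/10)·6 + (7/10)·(-3) = -3/10.
All of General C's active replies (1, 2) yield -3/10, and no column does worse for General R. The mix makes General C indifferent and guarantees -3/10, so it is optimal.

Yes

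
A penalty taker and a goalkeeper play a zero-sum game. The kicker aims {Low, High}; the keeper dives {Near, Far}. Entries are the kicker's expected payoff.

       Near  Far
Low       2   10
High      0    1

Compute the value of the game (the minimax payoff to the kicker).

2

Row minima: Low → 2, High → 0; maximin = 2.
Column maxima: Near → 2, Far → 10; minimax = 2.
Since maximin = minimax = 2, there is a saddle point and the value is 2.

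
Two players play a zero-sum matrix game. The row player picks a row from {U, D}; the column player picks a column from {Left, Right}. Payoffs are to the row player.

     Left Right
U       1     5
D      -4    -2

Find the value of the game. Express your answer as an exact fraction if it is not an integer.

Row minima: U → 1, D → -4; maximin = 1.
Column maxima: Left → 1, Right → 5; minimax = 1.
Since maximin = minimax = 1, there is a saddle point and the value is 1.

1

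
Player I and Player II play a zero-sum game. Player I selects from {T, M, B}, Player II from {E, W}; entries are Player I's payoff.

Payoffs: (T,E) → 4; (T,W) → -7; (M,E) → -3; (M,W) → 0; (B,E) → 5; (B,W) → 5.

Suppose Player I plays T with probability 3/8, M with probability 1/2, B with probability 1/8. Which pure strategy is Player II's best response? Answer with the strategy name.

W

If Player II plays E, Player I's expected payoff is (3/8)·4 + (1/2)·(-3) + (1/8)·5 = 5/8.
If Player II plays W, Player I's expected payoff is (3/8)·(-7) + (1/2)·0 + (1/8)·5 = -2.
Player II minimizes Player I's payoff; the smallest is -2, so the best response is W.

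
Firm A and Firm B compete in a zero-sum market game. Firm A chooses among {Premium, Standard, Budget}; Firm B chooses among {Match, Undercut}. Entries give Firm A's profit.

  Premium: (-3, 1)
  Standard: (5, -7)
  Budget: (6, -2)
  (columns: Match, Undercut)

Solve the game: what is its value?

Row minima: Premium → -3, Standard → -7, Budget → -2; maximin = -2.
Column maxima: Match → 6, Undercut → 1; minimax = 1.
-2 ≠ 1, so there is no saddle point; optimal play is mixed.
Standard is strictly dominated by Budget, so Firm A never plays it.
On the remaining 2×2 (Premium, Budget vs Match, Undercut):
Let Firm A play Premium with probability p. Expected payoff against Match: (-3)p + 6(1−p) = −9p + 6; against Undercut: 1p + (-2)(1−p) = 3p − 2.
Setting these equal: −9p + 6 = 3p − 2 ⇒ −12p = -8 ⇒ p = 2/3, and the value is (-9)·(2/3) + 6 = 0.
For Firm B: with q = P(Match), equating Premium's and Budget's payoffs gives −4q + 1 = 8q − 2 ⇒ q = 1/4.

0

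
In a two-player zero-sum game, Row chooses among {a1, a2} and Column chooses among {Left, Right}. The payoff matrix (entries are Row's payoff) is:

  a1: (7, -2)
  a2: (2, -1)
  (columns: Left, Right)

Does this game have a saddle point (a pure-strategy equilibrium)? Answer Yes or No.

Yes

Row minima: a1 → -2, a2 → -1; maximin = -1.
Column maxima: Left → 7, Right → -1; minimax = -1.
maximin = minimax = -1, so a saddle point exists.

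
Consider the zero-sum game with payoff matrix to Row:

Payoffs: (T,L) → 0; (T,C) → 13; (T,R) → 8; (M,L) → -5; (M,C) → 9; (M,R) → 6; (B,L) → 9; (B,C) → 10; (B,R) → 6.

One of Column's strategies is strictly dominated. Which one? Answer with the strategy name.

C

L holds Row's payoff strictly below C in every row: 0 < 13, -5 < 9, 9 < 10.
So C is strictly dominated for Column.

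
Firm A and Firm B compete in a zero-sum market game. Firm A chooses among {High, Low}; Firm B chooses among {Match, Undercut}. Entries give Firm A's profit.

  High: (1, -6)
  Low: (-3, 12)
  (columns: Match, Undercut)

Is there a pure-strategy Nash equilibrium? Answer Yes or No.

Row minima: High → -6, Low → -3; maximin = -3.
Column maxima: Match → 1, Undercut → 12; minimax = 1.
-3 ≠ 1, so no pure-strategy equilibrium exists.

No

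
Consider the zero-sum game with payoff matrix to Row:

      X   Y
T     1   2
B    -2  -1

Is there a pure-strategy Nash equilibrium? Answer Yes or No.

Row minima: T → 1, B → -2; maximin = 1.
Column maxima: X → 1, Y → 2; minimax = 1.
maximin = minimax = 1, so a saddle point exists.

Yes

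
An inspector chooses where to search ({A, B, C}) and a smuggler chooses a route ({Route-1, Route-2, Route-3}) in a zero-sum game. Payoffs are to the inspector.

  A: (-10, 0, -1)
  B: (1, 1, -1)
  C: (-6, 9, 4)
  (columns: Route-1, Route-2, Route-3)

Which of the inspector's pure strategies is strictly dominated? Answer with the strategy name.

A

C gives a strictly higher payoff than A against every column: -6 > -10, 9 > 0, 4 > -1.
So A is strictly dominated and the inspector never plays it.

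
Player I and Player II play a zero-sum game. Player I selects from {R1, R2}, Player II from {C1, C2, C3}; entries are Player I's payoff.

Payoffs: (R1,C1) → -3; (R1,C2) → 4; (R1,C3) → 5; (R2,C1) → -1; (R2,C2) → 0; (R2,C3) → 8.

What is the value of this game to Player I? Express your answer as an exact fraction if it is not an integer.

Row minima: R1 → -3, R2 → -1; maximin = -1.
Column maxima: C1 → -1, C2 → 4, C3 → 8; minimax = -1.
Since maximin = minimax = -1, there is a saddle point and the value is -1.

-1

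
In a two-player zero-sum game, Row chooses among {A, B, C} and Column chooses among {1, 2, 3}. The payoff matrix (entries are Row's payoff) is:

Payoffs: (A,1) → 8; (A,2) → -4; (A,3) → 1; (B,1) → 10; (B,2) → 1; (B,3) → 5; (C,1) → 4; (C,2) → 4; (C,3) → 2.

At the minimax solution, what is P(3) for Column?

Row minima: A → -4, B → 1, C → 2; maximin = 2.
Column maxima: 1 → 10, 2 → 4, 3 → 5; minimax = 4.
2 ≠ 4, so there is no saddle point; optimal play is mixed.
A is strictly dominated by B, so Row never plays it.
1 is strictly dominated by 3 (it gives Row strictly more in every row), so Column never plays it.
On the remaining 2×2 (B, C vs 2, 3):
Let Row play B with probability p. Expected payoff against 2: 1p + 4(1−p) = −3p + 4; against 3: 5p + 2(1−p) = 3p + 2.
Setting these equal: −3p + 4 = 3p + 2 ⇒ −6p = -2 ⇒ p = 1/3, and the value is (-3)·(1/3) + 4 = 3.
For Column: with q = P(2), equating B's and C's payoffs gives −4q + 5 = 2q + 2 ⇒ q = 1/2.

1/2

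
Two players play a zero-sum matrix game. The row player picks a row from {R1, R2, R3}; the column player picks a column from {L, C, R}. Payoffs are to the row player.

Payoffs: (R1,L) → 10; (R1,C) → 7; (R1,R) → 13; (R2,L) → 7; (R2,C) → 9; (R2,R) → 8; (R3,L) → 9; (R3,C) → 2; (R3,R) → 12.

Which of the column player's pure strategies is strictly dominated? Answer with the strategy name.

R

L holds the row player's payoff strictly below R in every row: 10 < 13, 7 < 8, 9 < 12.
So R is strictly dominated for the column player.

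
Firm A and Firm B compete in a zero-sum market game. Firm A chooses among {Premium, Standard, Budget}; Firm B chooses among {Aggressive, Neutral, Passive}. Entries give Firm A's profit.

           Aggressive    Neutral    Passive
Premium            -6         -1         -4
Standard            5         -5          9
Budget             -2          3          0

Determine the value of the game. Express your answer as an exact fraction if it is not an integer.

Row minima: Premium → -6, Standard → -5, Budget → -2; maximin = -2.
Column maxima: Aggressive → 5, Neutral → 3, Passive → 9; minimax = 3.
-2 ≠ 3, so there is no saddle point; optimal play is mixed.
Premium is strictly dominated by Budget, so Firm A never plays it.
Passive is strictly dominated by Aggressive (it gives Firm A strictly more in every row), so Firm B never plays it.
On the remaining 2×2 (Standard, Budget vs Aggressive, Neutral):
Let Firm A play Standard with probability p. Expected payoff against Aggressive: 5p + (-2)(1−p) = 7p − 2; against Neutral: (-5)p + 3(1−p) = −8p + 3.
Setting these equal: 7p − 2 = −8p + 3 ⇒ 15p = 5 ⇒ p = 1/3, and the value is (7)·(1/3) − 2 = 1/3.
For Firm B: with q = P(Aggressive), equating Standard's and Budget's payoffs gives 10q − 5 = −5q + 3 ⇒ q = 8/15.

1/3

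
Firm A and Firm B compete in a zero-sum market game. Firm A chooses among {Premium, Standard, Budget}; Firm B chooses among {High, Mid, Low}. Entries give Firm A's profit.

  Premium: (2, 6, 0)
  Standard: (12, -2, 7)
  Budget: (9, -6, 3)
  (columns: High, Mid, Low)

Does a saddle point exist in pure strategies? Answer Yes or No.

Row minima: Premium → 0, Standard → -2, Budget → -6; maximin = 0.
Column maxima: High → 12, Mid → 6, Low → 7; minimax = 6.
0 ≠ 6, so no pure-strategy equilibrium exists.

No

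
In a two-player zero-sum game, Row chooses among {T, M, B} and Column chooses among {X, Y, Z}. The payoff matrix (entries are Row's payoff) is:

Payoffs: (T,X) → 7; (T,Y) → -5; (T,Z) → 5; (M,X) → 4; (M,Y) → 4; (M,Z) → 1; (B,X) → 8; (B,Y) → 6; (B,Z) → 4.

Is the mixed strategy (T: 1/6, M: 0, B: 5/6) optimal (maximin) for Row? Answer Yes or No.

Yes

Against X this mix gives (1/6)·7 + (5/6)·8 = 47/6.
Against Y this mix gives (1/6)·(-5) + (5/6)·6 = 25/6.
Against Z this mix gives (1/6)·5 + (5/6)·4 = 25/6.
All of Column's active replies (Y, Z) yield 25/6, and no column does worse for Row. The mix makes Column indifferent and guarantees 25/6, so it is optimal.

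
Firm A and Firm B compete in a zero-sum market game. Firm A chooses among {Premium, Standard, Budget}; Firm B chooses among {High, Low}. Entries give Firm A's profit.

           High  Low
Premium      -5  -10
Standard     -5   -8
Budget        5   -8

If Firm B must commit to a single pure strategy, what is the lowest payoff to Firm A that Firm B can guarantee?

-8

Column maxima: High → 5, Low → -8.
The smallest of these is -8.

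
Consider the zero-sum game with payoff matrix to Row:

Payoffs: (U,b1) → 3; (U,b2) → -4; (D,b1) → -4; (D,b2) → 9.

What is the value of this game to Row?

Row minima: U → -4, D → -4; maximin = -4.
Column maxima: b1 → 3, b2 → 9; minimax = 3.
-4 ≠ 3, so there is no saddle point; optimal play is mixed.
Let Row play U with probability p. Expected payoff against b1: 3p + (-4)(1−p) = 7p − 4; against b2: (-4)p + 9(1−p) = −13p + 9.
Setting these equal: 7p − 4 = −13p + 9 ⇒ 20p = 13 ⇒ p = 13/20, and the value is (7)·(13/20) − 4 = 11/20.
For Column: with q = P(b1), equating U's and D's payoffs gives 7q − 4 = −13q + 9 ⇒ q = 13/20.

11/20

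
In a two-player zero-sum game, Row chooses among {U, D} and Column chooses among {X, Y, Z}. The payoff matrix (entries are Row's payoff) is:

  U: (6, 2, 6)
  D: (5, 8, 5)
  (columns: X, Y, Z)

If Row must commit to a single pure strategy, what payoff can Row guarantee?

5

Row minima: U → 2, D → 5.
The best of these is 5.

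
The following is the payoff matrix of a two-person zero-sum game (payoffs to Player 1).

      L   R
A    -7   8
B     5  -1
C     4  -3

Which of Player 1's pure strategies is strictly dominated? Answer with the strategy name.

B gives a strictly higher payoff than C against every column: 5 > 4, -1 > -3.
So C is strictly dominated and Player 1 never plays it.

C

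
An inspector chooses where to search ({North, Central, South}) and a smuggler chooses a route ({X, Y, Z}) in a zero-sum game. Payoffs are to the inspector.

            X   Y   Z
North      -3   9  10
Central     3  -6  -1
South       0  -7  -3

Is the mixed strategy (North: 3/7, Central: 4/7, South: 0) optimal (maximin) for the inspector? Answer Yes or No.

Against X this mix gives (3/7)·(-3) + (4/7)·3 = 3/7.
Against Y this mix gives (3/7)·9 + (4/7)·(-6) = 3/7.
Against Z this mix gives (3/7)·10 + (4/7)·(-1) = 26/7.
All of the smuggler's active replies (X, Y) yield 3/7, and no column does worse for the inspector. The mix makes the smuggler indifferent and guarantees 3/7, so it is optimal.

Yes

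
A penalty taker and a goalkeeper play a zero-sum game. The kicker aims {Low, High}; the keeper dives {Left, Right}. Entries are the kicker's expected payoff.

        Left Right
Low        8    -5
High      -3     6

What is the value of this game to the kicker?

3/2

Row minima: Low → -5, High → -3; maximin = -3.
Column maxima: Left → 8, Right → 6; minimax = 6.
-3 ≠ 6, so there is no saddle point; optimal play is mixed.
Let the kicker play Low with probability p. Expected payoff against Left: 8p + (-3)(1−p) = 11p − 3; against Right: (-5)p + 6(1−p) = −11p + 6.
Setting these equal: 11p − 3 = −11p + 6 ⇒ 22p = 9 ⇒ p = 9/22, and the value is (11)·(9/22) − 3 = 3/2.
For the keeper: with q = P(Left), equating Low's and High's payoffs gives 13q − 5 = −9q + 6 ⇒ q = 1/2.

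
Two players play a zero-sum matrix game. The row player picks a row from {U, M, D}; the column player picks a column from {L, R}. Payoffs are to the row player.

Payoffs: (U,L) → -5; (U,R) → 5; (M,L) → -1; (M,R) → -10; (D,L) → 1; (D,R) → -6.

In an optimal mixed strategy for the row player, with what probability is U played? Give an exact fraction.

7/17

Row minima: U → -5, M → -10, D → -6; maximin = -5.
Column maxima: L → 1, R → 5; minimax = 1.
-5 ≠ 1, so there is no saddle point; optimal play is mixed.
M is strictly dominated by D, so the row player never plays it.
On the remaining 2×2 (U, D vs L, R):
Let the row player play U with probability p. Expected payoff against L: (-5)p + 1(1−p) = −6p + 1; against R: 5p + (-6)(1−p) = 11p − 6.
Setting these equal: −6p + 1 = 11p − 6 ⇒ −17p = -7 ⇒ p = 7/17, and the value is (-6)·(7/17) + 1 = -25/17.
For the column player: with q = P(L), equating U's and D's payoffs gives −10q + 5 = 7q − 6 ⇒ q = 11/17.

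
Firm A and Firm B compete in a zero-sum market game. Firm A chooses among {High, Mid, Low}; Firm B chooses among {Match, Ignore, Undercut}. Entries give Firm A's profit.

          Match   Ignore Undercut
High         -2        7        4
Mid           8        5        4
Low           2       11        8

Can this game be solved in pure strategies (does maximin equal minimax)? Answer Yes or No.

Row minima: High → -2, Mid → 4, Low → 2; maximin = 4.
Column maxima: Match → 8, Ignore → 11, Undercut → 8; minimax = 8.
4 ≠ 8, so no pure-strategy equilibrium exists.

No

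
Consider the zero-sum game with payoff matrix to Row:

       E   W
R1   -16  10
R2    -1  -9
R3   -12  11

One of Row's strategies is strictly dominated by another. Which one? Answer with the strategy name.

R1

R3 gives a strictly higher payoff than R1 against every column: -12 > -16, 11 > 10.
So R1 is strictly dominated and Row never plays it.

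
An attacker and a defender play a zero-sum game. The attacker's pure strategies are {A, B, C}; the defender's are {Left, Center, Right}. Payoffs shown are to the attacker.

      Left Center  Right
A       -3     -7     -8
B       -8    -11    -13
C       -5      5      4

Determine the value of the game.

Row minima: A → -8, B → -13, C → -5; maximin = -5.
Column maxima: Left → -3, Center → 5, Right → 4; minimax = -3.
-5 ≠ -3, so there is no saddle point; optimal play is mixed.
B is strictly dominated by A, so the attacker never plays it.
Center is strictly dominated by Right (it gives the attacker strictly more in every row), so the defender never plays it.
On the remaining 2×2 (A, C vs Left, Right):
Let the attacker play A with probability p. Expected payoff against Left: (-3)p + (-5)(1−p) = 2p − 5; against Right: (-8)p + 4(1−p) = −12p + 4.
Setting these equal: 2p − 5 = −12p + 4 ⇒ 14p = 9 ⇒ p = 9/14, and the value is (2)·(9/14) − 5 = -26/7.
For the defender: with q = P(Left), equating A's and C's payoffs gives 5q − 8 = −9q + 4 ⇒ q = 6/7.

-26/7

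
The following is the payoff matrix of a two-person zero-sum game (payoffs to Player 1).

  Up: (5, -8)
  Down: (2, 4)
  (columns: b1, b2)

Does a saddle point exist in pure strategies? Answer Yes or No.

Row minima: Up → -8, Down → 2; maximin = 2.
Column maxima: b1 → 5, b2 → 4; minimax = 4.
2 ≠ 4, so no pure-strategy equilibrium exists.

No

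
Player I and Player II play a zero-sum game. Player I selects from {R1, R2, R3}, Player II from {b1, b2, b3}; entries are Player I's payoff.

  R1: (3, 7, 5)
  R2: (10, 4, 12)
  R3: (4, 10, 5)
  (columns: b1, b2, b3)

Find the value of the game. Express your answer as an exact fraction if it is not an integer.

Row minima: R1 → 3, R2 → 4, R3 → 4; maximin = 4.
Column maxima: b1 → 10, b2 → 10, b3 → 12; minimax = 10.
4 ≠ 10, so there is no saddle point; optimal play is mixed.
b3 is strictly dominated by b1 (it gives Player I strictly more in every row), so Player II never plays it.
With b3 eliminated, R1 is strictly dominated by R3 (R3 gives Player I strictly more in every remaining column), so Player I never plays it.
On the remaining 2×2 (R2, R3 vs b1, b2):
Let Player I play R2 with probability p. Expected payoff against b1: 10p + 4(1−p) = 6p + 4; against b2: 4p + 10(1−p) = −6p + 10.
Setting these equal: 6p + 4 = −6p + 10 ⇒ 12p = 6 ⇒ p = 1/2, and the value is (6)·(1/2) + 4 = 7.
For Player II: with q = P(b1), equating R2's and R3's payoffs gives 6q + 4 = −6q + 10 ⇒ q = 1/2.

7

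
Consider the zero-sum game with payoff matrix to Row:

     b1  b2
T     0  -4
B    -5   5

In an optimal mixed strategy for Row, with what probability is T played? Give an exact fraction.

Row minima: T → -4, B → -5; maximin = -4.
Column maxima: b1 → 0, b2 → 5; minimax = 0.
-4 ≠ 0, so there is no saddle point; optimal play is mixed.
Let Row play T with probability p. Expected payoff against b1: 0p + (-5)(1−p) = 5p − 5; against b2: (-4)p + 5(1−p) = −9p + 5.
Setting these equal: 5p − 5 = −9p + 5 ⇒ 14p = 10 ⇒ p = 5/7, and the value is (5)·(5/7) − 5 = -10/7.
For Column: with q = P(b1), equating T's and B's payoffs gives 4q − 4 = −10q + 5 ⇒ q = 9/14.

5/7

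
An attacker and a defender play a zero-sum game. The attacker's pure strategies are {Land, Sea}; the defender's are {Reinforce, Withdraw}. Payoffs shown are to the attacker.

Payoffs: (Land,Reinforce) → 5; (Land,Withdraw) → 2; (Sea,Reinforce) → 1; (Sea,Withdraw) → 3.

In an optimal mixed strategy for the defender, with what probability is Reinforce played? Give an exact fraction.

1/5

Row minima: Land → 2, Sea → 1; maximin = 2.
Column maxima: Reinforce → 5, Withdraw → 3; minimax = 3.
2 ≠ 3, so there is no saddle point; optimal play is mixed.
Let the attacker play Land with probability p. Expected payoff against Reinforce: 5p + 1(1−p) = 4p + 1; against Withdraw: 2p + 3(1−p) = −p + 3.
Setting these equal: 4p + 1 = −p + 3 ⇒ 5p = 2 ⇒ p = 2/5, and the value is (4)·(2/5) + 1 = 13/5.
For the defender: with q = P(Reinforce), equating Land's and Sea's payoffs gives 3q + 2 = −2q + 3 ⇒ q = 1/5.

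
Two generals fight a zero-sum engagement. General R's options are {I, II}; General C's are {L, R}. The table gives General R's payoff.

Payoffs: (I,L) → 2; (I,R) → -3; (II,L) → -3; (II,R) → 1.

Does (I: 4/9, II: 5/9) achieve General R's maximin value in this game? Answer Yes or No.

Yes

Against L this mix gives (4/9)·2 + (5/9)·(-3) = -7/9.
Against R this mix gives (4/9)·(-3) + (5/9)·1 = -7/9.
All of General C's active replies (L, R) yield -7/9, and no column does worse for General R. The mix makes General C indifferent and guarantees -7/9, so it is optimal.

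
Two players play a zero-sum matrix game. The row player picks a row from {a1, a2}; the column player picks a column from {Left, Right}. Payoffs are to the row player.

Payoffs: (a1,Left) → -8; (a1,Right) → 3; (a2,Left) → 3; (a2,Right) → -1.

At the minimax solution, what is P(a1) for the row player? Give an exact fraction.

Row minima: a1 → -8, a2 → -1; maximin = -1.
Column maxima: Left → 3, Right → 3; minimax = 3.
-1 ≠ 3, so there is no saddle point; optimal play is mixed.
Let the row player play a1 with probability p. Expected payoff against Left: (-8)p + 3(1−p) = −11p + 3; against Right: 3p + (-1)(1−p) = 4p − 1.
Setting these equal: −11p + 3 = 4p − 1 ⇒ −15p = -4 ⇒ p = 4/15, and the value is (-11)·(4/15) + 3 = 1/15.
For the column player: with q = P(Left), equating a1's and a2's payoffs gives −11q + 3 = 4q − 1 ⇒ q = 4/15.

4/15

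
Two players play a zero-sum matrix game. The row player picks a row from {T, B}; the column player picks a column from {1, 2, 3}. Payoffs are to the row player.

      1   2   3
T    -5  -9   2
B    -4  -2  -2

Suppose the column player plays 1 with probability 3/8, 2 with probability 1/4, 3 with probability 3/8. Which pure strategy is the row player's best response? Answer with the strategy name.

Expected payoff of T: (3/8)·(-5) + (1/4)·(-9) + (3/8)·2 = -27/8.
Expected payoff of B: (3/8)·(-4) + (1/4)·(-2) + (3/8)·(-2) = -11/4.
The largest is -11/4, so the row player's best response is B.

B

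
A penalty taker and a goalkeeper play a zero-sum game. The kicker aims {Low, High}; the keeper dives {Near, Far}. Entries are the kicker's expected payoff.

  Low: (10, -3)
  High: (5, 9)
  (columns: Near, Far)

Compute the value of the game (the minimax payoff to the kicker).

Row minima: Low → -3, High → 5; maximin = 5.
Column maxima: Near → 10, Far → 9; minimax = 9.
5 ≠ 9, so there is no saddle point; optimal play is mixed.
Let the kicker play Low with probability p. Expected payoff against Near: 10p + 5(1−p) = 5p + 5; against Far: (-3)p + 9(1−p) = −12p + 9.
Setting these equal: 5p + 5 = −12p + 9 ⇒ 17p = 4 ⇒ p = 4/17, and the value is (5)·(4/17) + 5 = 105/17.
For the keeper: with q = P(Near), equating Low's and High's payoffs gives 13q − 3 = −4q + 9 ⇒ q = 12/17.

105/17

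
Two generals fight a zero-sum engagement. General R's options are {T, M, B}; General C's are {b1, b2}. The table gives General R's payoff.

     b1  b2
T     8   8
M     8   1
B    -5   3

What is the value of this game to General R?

Row minima: T → 8, M → 1, B → -5; maximin = 8.
Column maxima: b1 → 8, b2 → 8; minimax = 8.
Since maximin = minimax = 8, there is a saddle point and the value is 8.

8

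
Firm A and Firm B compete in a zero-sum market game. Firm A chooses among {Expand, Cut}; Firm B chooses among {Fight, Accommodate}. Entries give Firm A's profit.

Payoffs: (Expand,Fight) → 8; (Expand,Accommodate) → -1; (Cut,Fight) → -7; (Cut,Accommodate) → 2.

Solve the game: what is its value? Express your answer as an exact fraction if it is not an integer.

Row minima: Expand → -1, Cut → -7; maximin = -1.
Column maxima: Fight → 8, Accommodate → 2; minimax = 2.
-1 ≠ 2, so there is no saddle point; optimal play is mixed.
Let Firm A play Expand with probability p. Expected payoff against Fight: 8p + (-7)(1−p) = 15p − 7; against Accommodate: (-1)p + 2(1−p) = −3p + 2.
Setting these equal: 15p − 7 = −3p + 2 ⇒ 18p = 9 ⇒ p = 1/2, and the value is (15)·(1/2) − 7 = 1/2.
For Firm B: with q = P(Fight), equating Expand's and Cut's payoffs gives 9q − 1 = −9q + 2 ⇒ q = 1/6.

1/2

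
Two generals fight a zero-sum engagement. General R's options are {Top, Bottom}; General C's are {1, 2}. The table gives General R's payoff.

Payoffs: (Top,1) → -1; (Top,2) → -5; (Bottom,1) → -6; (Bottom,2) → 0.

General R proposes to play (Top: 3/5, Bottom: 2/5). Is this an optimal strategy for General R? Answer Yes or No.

Against 1 this mix gives (3/5)·(-1) + (2/5)·(-6) = -3.
Against 2 this mix gives (3/5)·(-5) + (2/5)·0 = -3.
All of General C's active replies (1, 2) yield -3, and no column does worse for General R. The mix makes General C indifferent and guarantees -3, so it is optimal.

Yes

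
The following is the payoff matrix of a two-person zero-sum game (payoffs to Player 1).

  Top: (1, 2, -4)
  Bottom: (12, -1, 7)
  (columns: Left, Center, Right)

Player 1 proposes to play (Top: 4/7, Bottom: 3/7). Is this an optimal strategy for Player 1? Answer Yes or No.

Against Left this mix gives (4/7)·1 + (3/7)·12 = 40/7.
Against Center this mix gives (4/7)·2 + (3/7)·(-1) = 5/7.
Against Right this mix gives (4/7)·(-4) + (3/7)·7 = 5/7.
All of Player 2's active replies (Center, Right) yield 5/7, and no column does worse for Player 1. The mix makes Player 2 indifferent and guarantees 5/7, so it is optimal.

Yes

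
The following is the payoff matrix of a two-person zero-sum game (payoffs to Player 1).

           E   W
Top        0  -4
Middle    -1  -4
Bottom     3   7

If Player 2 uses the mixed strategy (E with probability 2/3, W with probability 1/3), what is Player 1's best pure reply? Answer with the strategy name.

Bottom

Expected payoff of Top: (2/3)·0 + (1/3)·(-4) = -4/3.
Expected payoff of Middle: (2/3)·(-1) + (1/3)·(-4) = -2.
Expected payoff of Bottom: (2/3)·3 + (1/3)·7 = 13/3.
The largest is 13/3, so Player 1's best response is Bottom.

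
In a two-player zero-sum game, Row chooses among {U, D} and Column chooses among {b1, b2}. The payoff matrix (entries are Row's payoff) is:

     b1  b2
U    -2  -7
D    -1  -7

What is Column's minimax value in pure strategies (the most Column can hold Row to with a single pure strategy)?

Column maxima: b1 → -1, b2 → -7.
The smallest of these is -7.

-7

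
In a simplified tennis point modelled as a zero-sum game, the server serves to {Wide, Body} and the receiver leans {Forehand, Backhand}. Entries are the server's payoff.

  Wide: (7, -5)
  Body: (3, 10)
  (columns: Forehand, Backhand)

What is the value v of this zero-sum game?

85/19

Row minima: Wide → -5, Body → 3; maximin = 3.
Column maxima: Forehand → 7, Backhand → 10; minimax = 7.
3 ≠ 7, so there is no saddle point; optimal play is mixed.
Let the server play Wide with probability p. Expected payoff against Forehand: 7p + 3(1−p) = 4p + 3; against Backhand: (-5)p + 10(1−p) = −15p + 10.
Setting these equal: 4p + 3 = −15p + 10 ⇒ 19p = 7 ⇒ p = 7/19, and the value is (4)·(7/19) + 3 = 85/19.
For the receiver: with q = P(Forehand), equating Wide's and Body's payoffs gives 12q − 5 = −7q + 10 ⇒ q = 15/19.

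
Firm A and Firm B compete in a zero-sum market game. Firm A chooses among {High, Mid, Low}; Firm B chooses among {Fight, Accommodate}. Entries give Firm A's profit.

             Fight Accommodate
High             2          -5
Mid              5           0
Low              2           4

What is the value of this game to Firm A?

20/7

Row minima: High → -5, Mid → 0, Low → 2; maximin = 2.
Column maxima: Fight → 5, Accommodate → 4; minimax = 4.
2 ≠ 4, so there is no saddle point; optimal play is mixed.
High is strictly dominated by Mid, so Firm A never plays it.
On the remaining 2×2 (Mid, Low vs Fight, Accommodate):
Let Firm A play Mid with probability p. Expected payoff against Fight: 5p + 2(1−p) = 3p + 2; against Accommodate: 0p + 4(1−p) = −4p + 4.
Setting these equal: 3p + 2 = −4p + 4 ⇒ 7p = 2 ⇒ p = 2/7, and the value is (3)·(2/7) + 2 = 20/7.
For Firm B: with q = P(Fight), equating Mid's and Low's payoffs gives 5q = −2q + 4 ⇒ q = 4/7.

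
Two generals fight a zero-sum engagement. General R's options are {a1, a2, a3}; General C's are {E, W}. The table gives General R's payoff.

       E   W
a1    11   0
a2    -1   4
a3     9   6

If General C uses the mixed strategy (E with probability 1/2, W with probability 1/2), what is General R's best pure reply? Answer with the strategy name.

Expected payoff of a1: (1/2)·11 + (1/2)·0 = 11/2.
Expected payoff of a2: (1/2)·(-1) + (1/2)·4 = 3/2.
Expected payoff of a3: (1/2)·9 + (1/2)·6 = 15/2.
The largest is 15/2, so General R's best response is a3.

a3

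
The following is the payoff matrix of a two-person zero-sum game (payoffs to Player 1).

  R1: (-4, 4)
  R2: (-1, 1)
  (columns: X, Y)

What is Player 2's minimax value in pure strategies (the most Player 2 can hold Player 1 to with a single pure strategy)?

-1

Column maxima: X → -1, Y → 4.
The smallest of these is -1.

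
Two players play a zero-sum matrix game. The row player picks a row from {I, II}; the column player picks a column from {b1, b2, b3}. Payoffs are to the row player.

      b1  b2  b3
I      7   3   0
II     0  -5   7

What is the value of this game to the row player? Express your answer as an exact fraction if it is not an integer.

Row minima: I → 0, II → -5; maximin = 0.
Column maxima: b1 → 7, b2 → 3, b3 → 7; minimax = 3.
0 ≠ 3, so there is no saddle point; optimal play is mixed.
b1 is strictly dominated by b2 (it gives the row player strictly more in every row), so the column player never plays it.
On the remaining 2×2 (I, II vs b2, b3):
Let the row player play I with probability p. Expected payoff against b2: 3p + (-5)(1−p) = 8p − 5; against b3: 0p + 7(1−p) = −7p + 7.
Setting these equal: 8p − 5 = −7p + 7 ⇒ 15p = 12 ⇒ p = 4/5, and the value is (8)·(4/5) − 5 = 7/5.
For the column player: with q = P(b2), equating I's and II's payoffs gives 3q = −12q + 7 ⇒ q = 7/15.

7/5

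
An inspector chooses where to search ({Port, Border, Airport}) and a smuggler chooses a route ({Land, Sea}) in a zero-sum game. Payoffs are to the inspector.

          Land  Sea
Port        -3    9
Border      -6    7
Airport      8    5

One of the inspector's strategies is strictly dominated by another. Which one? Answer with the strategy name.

Port gives a strictly higher payoff than Border against every column: -3 > -6, 9 > 7.
So Border is strictly dominated and the inspector never plays it.

Border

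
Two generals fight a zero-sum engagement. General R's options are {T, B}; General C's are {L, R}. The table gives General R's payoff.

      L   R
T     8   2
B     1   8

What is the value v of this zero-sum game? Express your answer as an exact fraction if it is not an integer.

62/13

Row minima: T → 2, B → 1; maximin = 2.
Column maxima: L → 8, R → 8; minimax = 8.
2 ≠ 8, so there is no saddle point; optimal play is mixed.
Let General R play T with probability p. Expected payoff against L: 8p + 1(1−p) = 7p + 1; against R: 2p + 8(1−p) = −6p + 8.
Setting these equal: 7p + 1 = −6p + 8 ⇒ 13p = 7 ⇒ p = 7/13, and the value is (7)·(7/13) + 1 = 62/13.
For General C: with q = P(L), equating T's and B's payoffs gives 6q + 2 = −7q + 8 ⇒ q = 6/13.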